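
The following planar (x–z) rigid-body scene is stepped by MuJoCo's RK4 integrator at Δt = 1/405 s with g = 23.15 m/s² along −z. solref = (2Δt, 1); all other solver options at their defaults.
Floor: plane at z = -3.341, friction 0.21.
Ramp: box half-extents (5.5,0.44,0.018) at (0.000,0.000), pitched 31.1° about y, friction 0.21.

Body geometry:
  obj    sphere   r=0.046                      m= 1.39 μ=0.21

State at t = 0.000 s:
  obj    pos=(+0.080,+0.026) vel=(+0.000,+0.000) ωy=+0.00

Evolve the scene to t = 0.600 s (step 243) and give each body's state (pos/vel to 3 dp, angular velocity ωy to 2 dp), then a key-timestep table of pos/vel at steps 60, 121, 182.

State at t = 0.600 s:
  obj    pos=(+1.397,-0.768) vel=(+4.388,-2.647) ωy=+111.38

Key-timestep trajectory:
   step    t(s)  obj.x    obj.z    obj.vx   obj.vz 
     60  0.1481   +0.161  -0.022  +1.084  -0.654
    121  0.2988   +0.407  -0.171  +2.185  -1.318
    182  0.4494   +0.819  -0.419  +3.287  -1.983


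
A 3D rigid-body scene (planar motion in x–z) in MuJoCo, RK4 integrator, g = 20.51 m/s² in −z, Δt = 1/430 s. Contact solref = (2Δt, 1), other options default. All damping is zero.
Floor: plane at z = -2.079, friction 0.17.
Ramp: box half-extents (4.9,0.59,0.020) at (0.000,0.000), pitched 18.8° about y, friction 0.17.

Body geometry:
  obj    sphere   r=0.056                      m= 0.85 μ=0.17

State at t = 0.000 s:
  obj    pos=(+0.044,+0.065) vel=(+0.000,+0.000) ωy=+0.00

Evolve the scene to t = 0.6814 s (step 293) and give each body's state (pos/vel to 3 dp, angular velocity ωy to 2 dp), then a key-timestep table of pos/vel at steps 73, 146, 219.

State at t = 0.6814 s:
  obj    pos=(+1.082,-0.288) vel=(+3.045,-1.037) ωy=+57.44

Key-timestep trajectory:
   step    t(s)  obj.x    obj.z    obj.vx   obj.vz 
     73  0.1698   +0.109  +0.043  +0.759  -0.258
    146  0.3395   +0.302  -0.022  +1.518  -0.517
    219  0.5093   +0.624  -0.132  +2.276  -0.775


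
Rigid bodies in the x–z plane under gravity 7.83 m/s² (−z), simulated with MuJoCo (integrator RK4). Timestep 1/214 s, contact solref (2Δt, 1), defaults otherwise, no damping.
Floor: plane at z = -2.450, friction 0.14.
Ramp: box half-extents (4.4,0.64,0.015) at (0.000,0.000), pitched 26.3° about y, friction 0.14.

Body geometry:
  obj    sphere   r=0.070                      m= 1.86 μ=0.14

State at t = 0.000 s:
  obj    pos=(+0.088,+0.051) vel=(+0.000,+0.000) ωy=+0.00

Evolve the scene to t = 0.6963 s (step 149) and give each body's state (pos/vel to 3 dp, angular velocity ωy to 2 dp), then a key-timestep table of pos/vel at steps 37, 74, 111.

State at t = 0.6963 s:
  obj    pos=(+0.629,-0.216) vel=(+1.550,-0.779) ωy=+24.31

Key-timestep trajectory:
   step    t(s)  obj.x    obj.z    obj.vx   obj.vz 
     37  0.1729   +0.122  +0.035  +0.388  -0.189
     74  0.3458   +0.222  -0.015  +0.770  -0.389
    111  0.5187   +0.389  -0.097  +1.155  -0.579


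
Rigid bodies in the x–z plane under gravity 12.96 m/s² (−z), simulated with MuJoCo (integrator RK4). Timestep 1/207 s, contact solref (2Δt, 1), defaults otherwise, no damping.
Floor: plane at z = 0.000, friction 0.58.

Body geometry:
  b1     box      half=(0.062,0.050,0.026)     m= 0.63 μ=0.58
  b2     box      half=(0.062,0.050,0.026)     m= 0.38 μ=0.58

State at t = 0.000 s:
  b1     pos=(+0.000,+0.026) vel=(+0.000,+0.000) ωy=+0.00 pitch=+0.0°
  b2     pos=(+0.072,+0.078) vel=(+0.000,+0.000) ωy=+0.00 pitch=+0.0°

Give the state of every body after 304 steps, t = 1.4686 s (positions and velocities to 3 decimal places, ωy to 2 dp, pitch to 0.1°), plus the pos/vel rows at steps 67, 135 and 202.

State at t = 1.4686 s:
  b1     pos=(+0.000,+0.026) vel=(+0.000,+0.000) ωy=+0.00 pitch=+0.0°
  b2     pos=(+0.088,+0.063) vel=(+0.000,+0.000) ωy=-0.01 pitch=+46.0°

Key-timestep trajectory:
   step    t(s)  b1.x    b1.z    b1.vx   b1.vz   b2.x    b2.z    b2.vx   b2.vz 
     67  0.3237   +0.000  +0.026  +0.000  +0.000   +0.091  +0.064  -0.170  -0.051
    135  0.6522   +0.000  +0.026  +0.000  +0.000   +0.087  +0.063  +0.000  +0.000
    202  0.9758   +0.000  +0.026  +0.000  +0.000   +0.087  +0.063  +0.000  +0.000


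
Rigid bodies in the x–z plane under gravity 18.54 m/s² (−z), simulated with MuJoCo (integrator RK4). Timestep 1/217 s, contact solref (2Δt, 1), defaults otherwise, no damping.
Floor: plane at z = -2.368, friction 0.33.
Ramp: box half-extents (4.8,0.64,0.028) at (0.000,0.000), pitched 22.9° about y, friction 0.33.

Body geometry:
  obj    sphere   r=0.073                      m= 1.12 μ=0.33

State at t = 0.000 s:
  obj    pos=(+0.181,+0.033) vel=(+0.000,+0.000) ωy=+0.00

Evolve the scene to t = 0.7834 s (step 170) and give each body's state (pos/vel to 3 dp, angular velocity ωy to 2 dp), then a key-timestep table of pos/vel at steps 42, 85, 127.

State at t = 0.7834 s:
  obj    pos=(+1.638,-0.582) vel=(+3.719,-1.571) ωy=+55.29

Key-timestep trajectory:
   step    t(s)  obj.x    obj.z    obj.vx   obj.vz 
     42  0.1935   +0.270  -0.004  +0.919  -0.388
     85  0.3917   +0.545  -0.121  +1.860  -0.786
    127  0.5853   +0.994  -0.310  +2.778  -1.174


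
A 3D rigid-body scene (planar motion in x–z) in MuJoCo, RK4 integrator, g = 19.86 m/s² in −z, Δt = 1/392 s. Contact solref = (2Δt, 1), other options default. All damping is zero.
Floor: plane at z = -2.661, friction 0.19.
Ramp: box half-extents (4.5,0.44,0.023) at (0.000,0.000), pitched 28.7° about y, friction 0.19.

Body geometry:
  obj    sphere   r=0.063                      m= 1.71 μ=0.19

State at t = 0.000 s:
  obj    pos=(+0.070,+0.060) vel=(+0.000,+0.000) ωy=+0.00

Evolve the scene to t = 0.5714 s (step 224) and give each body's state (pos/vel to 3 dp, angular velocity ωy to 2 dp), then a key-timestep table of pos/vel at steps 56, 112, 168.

State at t = 0.5714 s:
  obj    pos=(+1.046,-0.474) vel=(+3.415,-1.870) ωy=+61.77

Key-timestep trajectory:
   step    t(s)  obj.x    obj.z    obj.vx   obj.vz 
     56  0.1429   +0.131  +0.026  +0.854  -0.468
    112  0.2857   +0.314  -0.074  +1.708  -0.935
    168  0.4286   +0.619  -0.241  +2.561  -1.402


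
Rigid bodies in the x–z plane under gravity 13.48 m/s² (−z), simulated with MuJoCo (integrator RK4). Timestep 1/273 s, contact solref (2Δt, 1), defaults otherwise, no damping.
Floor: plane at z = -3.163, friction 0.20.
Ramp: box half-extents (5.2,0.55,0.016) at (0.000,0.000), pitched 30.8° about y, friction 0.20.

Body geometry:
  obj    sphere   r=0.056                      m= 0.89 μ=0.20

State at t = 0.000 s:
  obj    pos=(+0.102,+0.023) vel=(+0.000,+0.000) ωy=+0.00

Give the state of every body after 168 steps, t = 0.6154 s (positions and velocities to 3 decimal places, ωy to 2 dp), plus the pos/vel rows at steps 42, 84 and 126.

State at t = 0.6154 s:
  obj    pos=(+0.904,-0.455) vel=(+2.606,-1.554) ωy=+54.16

Key-timestep trajectory:
   step    t(s)  obj.x    obj.z    obj.vx   obj.vz 
     42  0.1538   +0.152  -0.007  +0.652  -0.389
     84  0.3077   +0.303  -0.097  +1.303  -0.777
    126  0.4615   +0.553  -0.246  +1.955  -1.165


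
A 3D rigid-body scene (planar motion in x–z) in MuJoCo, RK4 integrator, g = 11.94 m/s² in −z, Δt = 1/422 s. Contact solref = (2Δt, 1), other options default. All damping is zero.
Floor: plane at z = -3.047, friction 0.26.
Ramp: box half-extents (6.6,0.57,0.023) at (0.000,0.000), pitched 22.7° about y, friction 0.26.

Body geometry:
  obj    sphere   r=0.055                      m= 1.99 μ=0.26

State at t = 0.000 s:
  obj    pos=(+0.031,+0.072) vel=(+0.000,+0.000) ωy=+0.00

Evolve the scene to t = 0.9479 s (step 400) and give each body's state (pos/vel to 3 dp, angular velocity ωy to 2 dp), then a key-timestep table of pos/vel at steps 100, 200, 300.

State at t = 0.9479 s:
  obj    pos=(+1.395,-0.499) vel=(+2.878,-1.204) ωy=+56.72

Key-timestep trajectory:
   step    t(s)  obj.x    obj.z    obj.vx   obj.vz 
    100  0.2370   +0.116  +0.036  +0.720  -0.301
    200  0.4739   +0.372  -0.071  +1.439  -0.602
    300  0.7109   +0.798  -0.249  +2.159  -0.903


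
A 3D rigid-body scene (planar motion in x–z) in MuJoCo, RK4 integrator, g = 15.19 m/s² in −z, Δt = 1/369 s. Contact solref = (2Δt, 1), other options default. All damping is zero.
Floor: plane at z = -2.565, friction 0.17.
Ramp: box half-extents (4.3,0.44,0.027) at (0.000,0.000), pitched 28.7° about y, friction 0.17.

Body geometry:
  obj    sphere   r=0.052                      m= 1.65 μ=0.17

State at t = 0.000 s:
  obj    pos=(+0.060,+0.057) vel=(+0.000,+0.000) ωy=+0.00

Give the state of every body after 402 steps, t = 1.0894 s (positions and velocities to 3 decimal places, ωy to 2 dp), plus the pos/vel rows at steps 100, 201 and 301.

State at t = 1.0894 s:
  obj    pos=(+2.773,-1.428) vel=(+4.979,-2.726) ωy=+109.14

Key-timestep trajectory:
   step    t(s)  obj.x    obj.z    obj.vx   obj.vz 
    100  0.2710   +0.228  -0.035  +1.239  -0.678
    201  0.5447   +0.738  -0.314  +2.490  -1.363
    301  0.8157   +1.581  -0.775  +3.728  -2.041


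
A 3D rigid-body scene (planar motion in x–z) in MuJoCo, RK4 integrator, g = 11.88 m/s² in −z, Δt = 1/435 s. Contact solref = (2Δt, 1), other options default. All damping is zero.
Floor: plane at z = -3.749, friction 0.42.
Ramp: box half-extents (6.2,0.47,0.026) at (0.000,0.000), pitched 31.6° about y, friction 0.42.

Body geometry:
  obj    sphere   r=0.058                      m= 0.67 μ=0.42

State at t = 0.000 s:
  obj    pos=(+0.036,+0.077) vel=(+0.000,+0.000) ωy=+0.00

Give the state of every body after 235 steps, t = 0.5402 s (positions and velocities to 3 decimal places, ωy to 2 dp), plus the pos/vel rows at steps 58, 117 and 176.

State at t = 0.5402 s:
  obj    pos=(+0.589,-0.263) vel=(+2.046,-1.259) ωy=+41.41

Key-timestep trajectory:
   step    t(s)  obj.x    obj.z    obj.vx   obj.vz 
     58  0.1333   +0.070  +0.056  +0.505  -0.311
    117  0.2690   +0.173  -0.008  +1.019  -0.627
    176  0.4046   +0.346  -0.114  +1.532  -0.943


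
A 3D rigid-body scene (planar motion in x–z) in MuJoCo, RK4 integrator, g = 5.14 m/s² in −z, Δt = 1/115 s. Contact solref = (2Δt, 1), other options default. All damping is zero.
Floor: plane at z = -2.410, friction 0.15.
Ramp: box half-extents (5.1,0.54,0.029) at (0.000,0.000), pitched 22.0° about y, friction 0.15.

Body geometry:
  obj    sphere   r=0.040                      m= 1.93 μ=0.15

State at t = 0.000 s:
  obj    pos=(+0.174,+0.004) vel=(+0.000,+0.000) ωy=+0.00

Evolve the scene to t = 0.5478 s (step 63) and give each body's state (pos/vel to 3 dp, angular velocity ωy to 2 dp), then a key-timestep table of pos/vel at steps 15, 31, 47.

State at t = 0.5478 s:
  obj    pos=(+0.366,-0.073) vel=(+0.699,-0.282) ωy=+18.82

Key-timestep trajectory:
   step    t(s)  obj.x    obj.z    obj.vx   obj.vz 
     15  0.1304   +0.185  +0.000  +0.167  -0.067
     31  0.2696   +0.220  -0.015  +0.344  -0.139
     47  0.4087   +0.281  -0.039  +0.521  -0.211


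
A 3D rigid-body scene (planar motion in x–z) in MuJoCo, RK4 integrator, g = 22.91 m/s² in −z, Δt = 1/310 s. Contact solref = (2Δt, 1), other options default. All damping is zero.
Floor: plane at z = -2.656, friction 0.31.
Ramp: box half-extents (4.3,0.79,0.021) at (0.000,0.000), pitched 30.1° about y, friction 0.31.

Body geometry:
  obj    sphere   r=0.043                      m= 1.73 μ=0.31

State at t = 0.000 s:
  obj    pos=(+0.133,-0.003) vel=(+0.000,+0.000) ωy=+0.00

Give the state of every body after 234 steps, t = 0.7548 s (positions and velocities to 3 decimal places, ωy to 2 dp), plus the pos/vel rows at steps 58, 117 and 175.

State at t = 0.7548 s:
  obj    pos=(+2.156,-1.176) vel=(+5.360,-3.107) ωy=+144.04

Key-timestep trajectory:
   step    t(s)  obj.x    obj.z    obj.vx   obj.vz 
     58  0.1871   +0.257  -0.075  +1.329  -0.770
    117  0.3774   +0.639  -0.296  +2.680  -1.553
    175  0.5645   +1.264  -0.659  +4.008  -2.324


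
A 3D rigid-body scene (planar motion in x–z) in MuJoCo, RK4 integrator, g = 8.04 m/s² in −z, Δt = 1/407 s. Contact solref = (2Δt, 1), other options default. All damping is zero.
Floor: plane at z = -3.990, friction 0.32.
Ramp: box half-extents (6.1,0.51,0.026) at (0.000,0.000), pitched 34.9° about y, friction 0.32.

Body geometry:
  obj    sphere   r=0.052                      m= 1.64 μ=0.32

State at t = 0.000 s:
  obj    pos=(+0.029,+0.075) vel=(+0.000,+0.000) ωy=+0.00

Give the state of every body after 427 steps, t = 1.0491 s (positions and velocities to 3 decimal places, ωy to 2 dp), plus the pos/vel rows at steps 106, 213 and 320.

State at t = 1.0491 s:
  obj    pos=(+1.512,-0.960) vel=(+2.827,-1.972) ωy=+66.29

Key-timestep trajectory:
   step    t(s)  obj.x    obj.z    obj.vx   obj.vz 
    106  0.2604   +0.120  +0.011  +0.702  -0.490
    213  0.5233   +0.398  -0.183  +1.410  -0.984
    320  0.7862   +0.862  -0.506  +2.119  -1.478


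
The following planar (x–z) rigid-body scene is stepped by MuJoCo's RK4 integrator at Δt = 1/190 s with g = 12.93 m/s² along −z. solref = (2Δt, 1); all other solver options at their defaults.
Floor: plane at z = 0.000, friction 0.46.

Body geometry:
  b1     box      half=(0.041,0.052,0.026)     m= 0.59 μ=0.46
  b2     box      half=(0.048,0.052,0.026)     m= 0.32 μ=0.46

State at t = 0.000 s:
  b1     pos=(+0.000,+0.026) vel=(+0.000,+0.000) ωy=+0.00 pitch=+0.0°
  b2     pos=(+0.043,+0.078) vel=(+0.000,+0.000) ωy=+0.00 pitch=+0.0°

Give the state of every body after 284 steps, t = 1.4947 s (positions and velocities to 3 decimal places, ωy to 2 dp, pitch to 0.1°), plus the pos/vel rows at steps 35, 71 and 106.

State at t = 1.4947 s:
  b1     pos=(+0.000,+0.026) vel=(+0.000,+0.000) ωy=+0.00 pitch=+0.0°
  b2     pos=(+0.166,+0.026) vel=(+0.000,+0.000) ωy=+0.00 pitch=+180.0°

Key-timestep trajectory:
   step    t(s)  b1.x    b1.z    b1.vx   b1.vz   b2.x    b2.z    b2.vx   b2.vz 
     35  0.1842   +0.000  +0.026  +0.000  +0.000   +0.054  +0.074  +0.169  -0.088
     71  0.3737   +0.000  +0.026  +0.000  +0.000   +0.106  +0.054  +0.151  +0.022
    106  0.5579   +0.000  +0.026  +0.000  +0.000   +0.130  +0.053  +0.214  -0.057


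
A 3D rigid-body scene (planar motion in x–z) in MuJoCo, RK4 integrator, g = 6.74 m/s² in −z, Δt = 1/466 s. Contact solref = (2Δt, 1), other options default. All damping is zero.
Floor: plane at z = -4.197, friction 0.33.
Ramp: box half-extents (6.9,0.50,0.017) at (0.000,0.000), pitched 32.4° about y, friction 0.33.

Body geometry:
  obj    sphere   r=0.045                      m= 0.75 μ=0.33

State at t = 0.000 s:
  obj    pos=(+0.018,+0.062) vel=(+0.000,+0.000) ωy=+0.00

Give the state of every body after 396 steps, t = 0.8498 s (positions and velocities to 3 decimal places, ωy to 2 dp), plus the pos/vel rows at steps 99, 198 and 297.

State at t = 0.8498 s:
  obj    pos=(+0.804,-0.437) vel=(+1.851,-1.175) ωy=+48.71

Key-timestep trajectory:
   step    t(s)  obj.x    obj.z    obj.vx   obj.vz 
     99  0.2124   +0.067  +0.031  +0.463  -0.294
    198  0.4249   +0.215  -0.063  +0.926  -0.587
    297  0.6373   +0.460  -0.219  +1.388  -0.881


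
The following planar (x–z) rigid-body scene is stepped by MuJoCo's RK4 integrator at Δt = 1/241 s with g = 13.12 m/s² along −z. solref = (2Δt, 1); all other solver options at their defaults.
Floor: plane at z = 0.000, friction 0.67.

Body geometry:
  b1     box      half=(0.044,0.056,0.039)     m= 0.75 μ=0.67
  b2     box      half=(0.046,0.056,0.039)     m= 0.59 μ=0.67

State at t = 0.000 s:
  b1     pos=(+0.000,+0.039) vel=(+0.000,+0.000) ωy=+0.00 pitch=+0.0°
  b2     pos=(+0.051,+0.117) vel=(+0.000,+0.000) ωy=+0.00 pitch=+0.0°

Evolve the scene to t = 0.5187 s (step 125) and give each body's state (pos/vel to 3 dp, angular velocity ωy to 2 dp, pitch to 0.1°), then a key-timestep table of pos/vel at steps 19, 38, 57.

State at t = 0.5187 s:
  b1     pos=(+0.000,+0.039) vel=(+0.000,+0.000) ωy=+0.00 pitch=+0.0°
  b2     pos=(+0.097,+0.046) vel=(+0.000,+0.000) ωy=+0.00 pitch=+90.0°

Key-timestep trajectory:
   step    t(s)  b1.x    b1.z    b1.vx   b1.vz   b2.x    b2.z    b2.vx   b2.vz 
     19  0.0788   +0.000  +0.039  +0.000  +0.000   +0.055  +0.116  +0.118  -0.035
     38  0.1577   +0.000  +0.039  +0.000  +0.000   +0.072  +0.107  +0.291  -0.270
     57  0.2365   +0.000  +0.039  +0.000  +0.000   +0.096  +0.051  +0.306  -1.207


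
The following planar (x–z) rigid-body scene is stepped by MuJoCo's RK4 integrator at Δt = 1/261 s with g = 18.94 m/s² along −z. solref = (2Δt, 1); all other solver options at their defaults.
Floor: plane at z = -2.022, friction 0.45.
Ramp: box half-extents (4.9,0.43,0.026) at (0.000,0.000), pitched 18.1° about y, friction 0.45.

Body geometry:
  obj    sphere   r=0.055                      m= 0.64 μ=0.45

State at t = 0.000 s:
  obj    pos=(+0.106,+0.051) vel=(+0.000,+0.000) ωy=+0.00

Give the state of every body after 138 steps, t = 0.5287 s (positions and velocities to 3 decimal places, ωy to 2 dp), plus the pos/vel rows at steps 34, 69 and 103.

State at t = 0.5287 s:
  obj    pos=(+0.664,-0.132) vel=(+2.112,-0.690) ωy=+40.39

Key-timestep trajectory:
   step    t(s)  obj.x    obj.z    obj.vx   obj.vz 
     34  0.1303   +0.140  +0.039  +0.521  -0.170
     69  0.2644   +0.246  +0.005  +1.056  -0.345
    103  0.3946   +0.417  -0.051  +1.577  -0.515


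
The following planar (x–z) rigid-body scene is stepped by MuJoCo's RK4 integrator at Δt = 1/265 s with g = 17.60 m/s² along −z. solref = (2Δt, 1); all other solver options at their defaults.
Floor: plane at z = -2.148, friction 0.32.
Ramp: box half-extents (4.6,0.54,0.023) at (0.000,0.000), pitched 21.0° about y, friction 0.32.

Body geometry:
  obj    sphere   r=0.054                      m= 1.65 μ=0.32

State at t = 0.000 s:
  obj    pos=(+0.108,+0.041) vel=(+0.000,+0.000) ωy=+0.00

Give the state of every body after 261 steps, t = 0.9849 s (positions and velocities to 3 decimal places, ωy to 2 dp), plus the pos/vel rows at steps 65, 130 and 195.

State at t = 0.9849 s:
  obj    pos=(+2.148,-0.742) vel=(+4.143,-1.590) ωy=+82.16

Key-timestep trajectory:
   step    t(s)  obj.x    obj.z    obj.vx   obj.vz 
     65  0.2453   +0.235  -0.008  +1.032  -0.396
    130  0.4906   +0.614  -0.153  +2.063  -0.792
    195  0.7358   +1.247  -0.396  +3.095  -1.188


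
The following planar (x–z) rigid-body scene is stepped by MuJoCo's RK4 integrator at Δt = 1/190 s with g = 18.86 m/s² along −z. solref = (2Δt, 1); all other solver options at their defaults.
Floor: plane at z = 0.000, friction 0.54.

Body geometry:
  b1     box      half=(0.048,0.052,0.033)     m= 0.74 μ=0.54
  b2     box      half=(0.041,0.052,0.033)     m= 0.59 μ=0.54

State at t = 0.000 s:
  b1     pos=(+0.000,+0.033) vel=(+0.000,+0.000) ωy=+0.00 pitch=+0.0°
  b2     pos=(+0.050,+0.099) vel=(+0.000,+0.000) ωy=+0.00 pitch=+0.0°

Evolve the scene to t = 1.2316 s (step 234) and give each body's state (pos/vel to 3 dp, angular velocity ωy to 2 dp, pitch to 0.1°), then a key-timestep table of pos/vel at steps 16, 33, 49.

State at t = 1.2316 s:
  b1     pos=(+0.000,+0.033) vel=(+0.000,+0.000) ωy=+0.00 pitch=+0.0°
  b2     pos=(+0.091,+0.041) vel=(+0.000,+0.000) ωy=+0.00 pitch=+90.0°

Key-timestep trajectory:
   step    t(s)  b1.x    b1.z    b1.vx   b1.vz   b2.x    b2.z    b2.vx   b2.vz 
     16  0.0842   +0.000  +0.033  +0.000  +0.000   +0.053  +0.099  +0.072  -0.009
     33  0.1737   +0.000  +0.033  -0.001  +0.000   +0.068  +0.092  +0.299  -0.213
     49  0.2579   +0.000  +0.033  +0.000  +0.000   +0.094  +0.035  -0.050  +0.108


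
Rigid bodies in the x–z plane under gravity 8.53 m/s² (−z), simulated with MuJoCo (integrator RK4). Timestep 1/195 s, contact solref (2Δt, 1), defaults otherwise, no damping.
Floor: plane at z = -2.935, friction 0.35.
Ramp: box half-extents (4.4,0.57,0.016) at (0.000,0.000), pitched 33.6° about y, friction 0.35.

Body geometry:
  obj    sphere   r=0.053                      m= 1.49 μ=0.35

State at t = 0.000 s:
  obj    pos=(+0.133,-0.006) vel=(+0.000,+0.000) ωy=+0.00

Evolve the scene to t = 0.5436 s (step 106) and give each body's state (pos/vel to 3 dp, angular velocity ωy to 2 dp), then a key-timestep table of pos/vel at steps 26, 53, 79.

State at t = 0.5436 s:
  obj    pos=(+0.548,-0.281) vel=(+1.527,-1.014) ωy=+34.57

Key-timestep trajectory:
   step    t(s)  obj.x    obj.z    obj.vx   obj.vz 
     26  0.1333   +0.158  -0.022  +0.375  -0.249
     53  0.2718   +0.237  -0.075  +0.763  -0.507
     79  0.4051   +0.364  -0.159  +1.138  -0.756


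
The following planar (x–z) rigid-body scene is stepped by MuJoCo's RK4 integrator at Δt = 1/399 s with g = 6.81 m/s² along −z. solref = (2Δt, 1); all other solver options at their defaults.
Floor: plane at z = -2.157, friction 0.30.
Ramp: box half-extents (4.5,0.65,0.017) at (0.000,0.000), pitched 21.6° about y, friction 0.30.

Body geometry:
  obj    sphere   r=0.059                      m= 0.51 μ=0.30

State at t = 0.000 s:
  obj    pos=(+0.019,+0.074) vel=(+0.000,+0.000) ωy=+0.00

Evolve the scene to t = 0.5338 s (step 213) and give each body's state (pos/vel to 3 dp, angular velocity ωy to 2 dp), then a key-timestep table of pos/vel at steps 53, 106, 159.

State at t = 0.5338 s:
  obj    pos=(+0.256,-0.020) vel=(+0.889,-0.352) ωy=+16.20

Key-timestep trajectory:
   step    t(s)  obj.x    obj.z    obj.vx   obj.vz 
     53  0.1328   +0.034  +0.068  +0.221  -0.088
    106  0.2657   +0.078  +0.051  +0.442  -0.175
    159  0.3985   +0.151  +0.022  +0.664  -0.263


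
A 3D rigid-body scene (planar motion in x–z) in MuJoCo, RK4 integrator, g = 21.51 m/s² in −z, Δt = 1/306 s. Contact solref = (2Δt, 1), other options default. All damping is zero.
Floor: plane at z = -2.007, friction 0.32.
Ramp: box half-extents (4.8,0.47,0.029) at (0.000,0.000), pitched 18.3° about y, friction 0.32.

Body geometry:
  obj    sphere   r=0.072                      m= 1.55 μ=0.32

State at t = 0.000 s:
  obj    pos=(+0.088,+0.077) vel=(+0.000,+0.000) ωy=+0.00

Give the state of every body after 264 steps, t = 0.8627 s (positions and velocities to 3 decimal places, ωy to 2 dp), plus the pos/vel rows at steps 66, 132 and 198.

State at t = 0.8627 s:
  obj    pos=(+1.793,-0.487) vel=(+3.952,-1.307) ωy=+57.80

Key-timestep trajectory:
   step    t(s)  obj.x    obj.z    obj.vx   obj.vz 
     66  0.2157   +0.195  +0.042  +0.988  -0.327
    132  0.4314   +0.514  -0.064  +1.976  -0.653
    198  0.6471   +1.047  -0.240  +2.964  -0.980


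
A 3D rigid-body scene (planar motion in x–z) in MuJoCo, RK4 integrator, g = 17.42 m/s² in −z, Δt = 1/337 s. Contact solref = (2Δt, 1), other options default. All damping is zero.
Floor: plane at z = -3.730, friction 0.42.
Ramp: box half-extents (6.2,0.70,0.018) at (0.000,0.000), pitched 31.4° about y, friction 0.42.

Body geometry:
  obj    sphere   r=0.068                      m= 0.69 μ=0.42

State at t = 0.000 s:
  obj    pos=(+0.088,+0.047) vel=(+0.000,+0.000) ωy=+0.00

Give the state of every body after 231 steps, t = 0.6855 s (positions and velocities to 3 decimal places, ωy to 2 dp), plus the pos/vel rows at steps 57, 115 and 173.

State at t = 0.6855 s:
  obj    pos=(+1.388,-0.747) vel=(+3.793,-2.315) ωy=+65.34

Key-timestep trajectory:
   step    t(s)  obj.x    obj.z    obj.vx   obj.vz 
     57  0.1691   +0.167  -0.001  +0.936  -0.571
    115  0.3412   +0.410  -0.150  +1.888  -1.153
    173  0.5134   +0.817  -0.398  +2.841  -1.734


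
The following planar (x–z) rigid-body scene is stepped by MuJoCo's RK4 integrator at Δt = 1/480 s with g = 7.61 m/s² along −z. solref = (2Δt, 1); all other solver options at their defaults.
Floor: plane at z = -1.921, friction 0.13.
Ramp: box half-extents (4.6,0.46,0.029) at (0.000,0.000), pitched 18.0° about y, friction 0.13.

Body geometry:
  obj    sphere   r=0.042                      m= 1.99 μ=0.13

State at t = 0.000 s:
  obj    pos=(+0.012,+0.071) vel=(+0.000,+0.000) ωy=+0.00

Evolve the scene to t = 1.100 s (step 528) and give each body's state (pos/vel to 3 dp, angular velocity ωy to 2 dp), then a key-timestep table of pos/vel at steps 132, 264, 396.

State at t = 1.100 s:
  obj    pos=(+0.979,-0.243) vel=(+1.757,-0.571) ωy=+43.99

Key-timestep trajectory:
   step    t(s)  obj.x    obj.z    obj.vx   obj.vz 
    132  0.2750   +0.072  +0.051  +0.439  -0.143
    264  0.5500   +0.254  -0.008  +0.879  -0.286
    396  0.8250   +0.556  -0.106  +1.318  -0.428


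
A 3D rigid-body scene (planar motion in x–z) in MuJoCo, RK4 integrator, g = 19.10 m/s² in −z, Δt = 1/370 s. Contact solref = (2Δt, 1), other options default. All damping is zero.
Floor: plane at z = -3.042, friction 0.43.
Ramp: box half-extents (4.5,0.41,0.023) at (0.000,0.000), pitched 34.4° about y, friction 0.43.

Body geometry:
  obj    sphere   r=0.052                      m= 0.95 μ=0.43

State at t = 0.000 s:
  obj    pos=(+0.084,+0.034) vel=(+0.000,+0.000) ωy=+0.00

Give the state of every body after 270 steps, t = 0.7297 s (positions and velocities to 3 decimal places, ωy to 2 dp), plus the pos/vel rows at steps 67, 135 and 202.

State at t = 0.7297 s:
  obj    pos=(+1.777,-1.126) vel=(+4.641,-3.178) ωy=+108.15

Key-timestep trajectory:
   step    t(s)  obj.x    obj.z    obj.vx   obj.vz 
     67  0.1811   +0.188  -0.038  +1.152  -0.789
    135  0.3649   +0.507  -0.256  +2.321  -1.589
    202  0.5459   +1.032  -0.616  +3.472  -2.377


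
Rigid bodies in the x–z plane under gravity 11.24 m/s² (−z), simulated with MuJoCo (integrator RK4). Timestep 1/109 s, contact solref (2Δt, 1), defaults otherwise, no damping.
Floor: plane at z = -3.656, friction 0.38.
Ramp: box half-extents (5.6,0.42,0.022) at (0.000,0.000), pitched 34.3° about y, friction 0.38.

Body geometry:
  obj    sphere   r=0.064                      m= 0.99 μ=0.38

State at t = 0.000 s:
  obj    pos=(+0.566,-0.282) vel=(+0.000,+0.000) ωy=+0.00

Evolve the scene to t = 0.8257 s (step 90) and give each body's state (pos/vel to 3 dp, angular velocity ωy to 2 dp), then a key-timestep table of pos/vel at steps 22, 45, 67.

State at t = 0.8257 s:
  obj    pos=(+1.840,-1.151) vel=(+3.086,-2.105) ωy=+58.35

Key-timestep trajectory:
   step    t(s)  obj.x    obj.z    obj.vx   obj.vz 
     22  0.2018   +0.642  -0.334  +0.755  -0.515
     45  0.4128   +0.885  -0.499  +1.543  -1.053
     67  0.6147   +1.272  -0.764  +2.298  -1.567


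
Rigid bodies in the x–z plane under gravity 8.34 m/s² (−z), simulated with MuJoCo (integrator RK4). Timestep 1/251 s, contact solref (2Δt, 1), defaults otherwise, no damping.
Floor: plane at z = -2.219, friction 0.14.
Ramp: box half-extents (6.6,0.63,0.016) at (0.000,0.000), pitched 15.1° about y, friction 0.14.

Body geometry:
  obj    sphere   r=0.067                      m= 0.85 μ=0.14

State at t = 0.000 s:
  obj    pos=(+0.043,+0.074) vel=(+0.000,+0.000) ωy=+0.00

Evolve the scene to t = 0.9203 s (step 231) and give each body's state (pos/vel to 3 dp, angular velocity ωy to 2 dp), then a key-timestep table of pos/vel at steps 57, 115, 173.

State at t = 0.9203 s:
  obj    pos=(+0.678,-0.097) vel=(+1.379,-0.372) ωy=+21.31

Key-timestep trajectory:
   step    t(s)  obj.x    obj.z    obj.vx   obj.vz 
     57  0.2271   +0.082  +0.064  +0.340  -0.092
    115  0.4582   +0.200  +0.032  +0.687  -0.185
    173  0.6892   +0.399  -0.022  +1.033  -0.279


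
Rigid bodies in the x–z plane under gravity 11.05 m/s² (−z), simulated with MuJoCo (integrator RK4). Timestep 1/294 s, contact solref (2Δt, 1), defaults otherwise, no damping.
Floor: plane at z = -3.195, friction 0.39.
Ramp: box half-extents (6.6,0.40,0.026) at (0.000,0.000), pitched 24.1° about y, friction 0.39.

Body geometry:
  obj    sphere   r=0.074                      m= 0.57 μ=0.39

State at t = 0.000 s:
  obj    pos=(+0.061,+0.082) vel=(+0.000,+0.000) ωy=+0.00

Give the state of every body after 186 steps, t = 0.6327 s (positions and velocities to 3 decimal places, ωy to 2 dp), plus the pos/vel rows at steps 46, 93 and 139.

State at t = 0.6327 s:
  obj    pos=(+0.650,-0.181) vel=(+1.861,-0.833) ωy=+27.55

Key-timestep trajectory:
   step    t(s)  obj.x    obj.z    obj.vx   obj.vz 
     46  0.1565   +0.097  +0.066  +0.460  -0.206
     93  0.3163   +0.208  +0.016  +0.931  -0.416
    139  0.4728   +0.390  -0.065  +1.391  -0.622


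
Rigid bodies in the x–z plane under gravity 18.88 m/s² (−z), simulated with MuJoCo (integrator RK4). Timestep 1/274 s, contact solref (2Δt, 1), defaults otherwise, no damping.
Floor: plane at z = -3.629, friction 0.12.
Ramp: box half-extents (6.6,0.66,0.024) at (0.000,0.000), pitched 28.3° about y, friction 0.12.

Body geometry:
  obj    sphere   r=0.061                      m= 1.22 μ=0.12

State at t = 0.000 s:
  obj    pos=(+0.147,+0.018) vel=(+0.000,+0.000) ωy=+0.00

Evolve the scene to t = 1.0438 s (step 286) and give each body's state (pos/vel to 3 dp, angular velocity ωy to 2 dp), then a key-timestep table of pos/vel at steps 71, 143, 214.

State at t = 1.0438 s:
  obj    pos=(+3.483,-1.779) vel=(+6.386,-3.460) ωy=+85.20

Key-timestep trajectory:
   step    t(s)  obj.x    obj.z    obj.vx   obj.vz 
     71  0.2591   +0.352  -0.093  +1.582  -0.867
    143  0.5219   +0.981  -0.432  +3.210  -1.685
    214  0.7810   +2.015  -0.988  +4.768  -2.614


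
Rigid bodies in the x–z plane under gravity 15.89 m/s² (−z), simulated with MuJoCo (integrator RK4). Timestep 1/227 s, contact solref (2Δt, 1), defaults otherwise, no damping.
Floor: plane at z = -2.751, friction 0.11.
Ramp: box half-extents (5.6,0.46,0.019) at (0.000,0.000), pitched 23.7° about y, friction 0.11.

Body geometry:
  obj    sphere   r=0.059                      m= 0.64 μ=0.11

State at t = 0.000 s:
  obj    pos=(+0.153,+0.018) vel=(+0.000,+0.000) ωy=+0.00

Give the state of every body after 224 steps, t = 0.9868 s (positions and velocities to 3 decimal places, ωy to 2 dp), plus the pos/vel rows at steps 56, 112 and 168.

State at t = 0.9868 s:
  obj    pos=(+2.287,-0.919) vel=(+4.320,-1.913) ωy=+66.83

Key-timestep trajectory:
   step    t(s)  obj.x    obj.z    obj.vx   obj.vz 
     56  0.2467   +0.286  -0.041  +1.084  -0.467
    112  0.4934   +0.686  -0.216  +2.152  -0.984
    168  0.7401   +1.353  -0.509  +3.245  -1.419


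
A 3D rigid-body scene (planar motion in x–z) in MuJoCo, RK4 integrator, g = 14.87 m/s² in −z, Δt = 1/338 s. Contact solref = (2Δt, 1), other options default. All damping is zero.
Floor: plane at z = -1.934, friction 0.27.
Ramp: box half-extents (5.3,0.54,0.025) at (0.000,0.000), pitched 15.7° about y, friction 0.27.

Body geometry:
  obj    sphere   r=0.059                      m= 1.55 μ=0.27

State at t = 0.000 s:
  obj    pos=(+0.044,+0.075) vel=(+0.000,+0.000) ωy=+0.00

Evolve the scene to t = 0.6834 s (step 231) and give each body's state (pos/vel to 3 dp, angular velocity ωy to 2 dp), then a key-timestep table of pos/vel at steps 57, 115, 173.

State at t = 0.6834 s:
  obj    pos=(+0.690,-0.107) vel=(+1.891,-0.532) ωy=+33.29

Key-timestep trajectory:
   step    t(s)  obj.x    obj.z    obj.vx   obj.vz 
     57  0.1686   +0.083  +0.064  +0.467  -0.131
    115  0.3402   +0.204  +0.030  +0.941  -0.265
    173  0.5118   +0.406  -0.027  +1.416  -0.398


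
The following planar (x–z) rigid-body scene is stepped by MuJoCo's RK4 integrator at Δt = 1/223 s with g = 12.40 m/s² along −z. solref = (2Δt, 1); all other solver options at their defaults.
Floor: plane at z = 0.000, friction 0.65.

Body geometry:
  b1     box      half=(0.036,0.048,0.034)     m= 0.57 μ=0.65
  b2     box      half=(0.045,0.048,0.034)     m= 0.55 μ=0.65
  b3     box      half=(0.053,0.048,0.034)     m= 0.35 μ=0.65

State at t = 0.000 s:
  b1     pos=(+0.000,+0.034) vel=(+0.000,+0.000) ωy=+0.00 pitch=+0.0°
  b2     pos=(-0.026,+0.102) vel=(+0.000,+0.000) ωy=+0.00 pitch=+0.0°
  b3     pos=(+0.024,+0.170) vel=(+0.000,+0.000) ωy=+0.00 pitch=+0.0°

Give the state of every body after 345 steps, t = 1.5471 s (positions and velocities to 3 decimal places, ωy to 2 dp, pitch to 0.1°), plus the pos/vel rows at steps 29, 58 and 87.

State at t = 1.5471 s:
  b1     pos=(+0.000,+0.034) vel=(+0.000,+0.000) ωy=+0.00 pitch=+0.0°
  b2     pos=(-0.026,+0.102) vel=(+0.000,+0.000) ωy=+0.00 pitch=+0.0°
  b3     pos=(+0.090,+0.053) vel=(+0.000,+0.000) ωy=+0.00 pitch=+90.0°

Key-timestep trajectory:
   step    t(s)  b1.x    b1.z    b1.vx   b1.vz   b2.x    b2.z    b2.vx   b2.vz   b3.x    b3.z    b3.vx   b3.vz 
     29  0.1300   +0.000  +0.034  +0.000  +0.000   -0.026  +0.102  -0.001  +0.000   +0.033  +0.167  +0.159  -0.063
     58  0.2601   +0.000  +0.034  -0.003  -0.002   -0.026  +0.102  -0.003  +0.000   +0.066  +0.113  +0.583  -0.820
     87  0.3901   +0.000  +0.034  +0.000  +0.000   -0.026  +0.102  +0.000  +0.000   +0.088  +0.054  -0.038  +0.060


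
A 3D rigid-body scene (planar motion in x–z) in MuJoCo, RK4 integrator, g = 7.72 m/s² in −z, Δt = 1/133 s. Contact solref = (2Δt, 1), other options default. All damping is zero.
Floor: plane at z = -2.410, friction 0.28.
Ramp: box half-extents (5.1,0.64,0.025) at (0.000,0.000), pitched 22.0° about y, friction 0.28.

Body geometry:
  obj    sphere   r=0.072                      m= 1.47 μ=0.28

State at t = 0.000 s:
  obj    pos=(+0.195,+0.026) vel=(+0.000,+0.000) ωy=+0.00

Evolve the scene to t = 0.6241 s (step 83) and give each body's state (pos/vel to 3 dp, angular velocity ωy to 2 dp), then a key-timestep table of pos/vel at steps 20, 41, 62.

State at t = 0.6241 s:
  obj    pos=(+0.568,-0.125) vel=(+1.195,-0.483) ωy=+17.90

Key-timestep trajectory:
   step    t(s)  obj.x    obj.z    obj.vx   obj.vz 
     20  0.1504   +0.217  +0.017  +0.288  -0.116
     41  0.3083   +0.286  -0.011  +0.591  -0.239
     62  0.4662   +0.403  -0.058  +0.893  -0.361


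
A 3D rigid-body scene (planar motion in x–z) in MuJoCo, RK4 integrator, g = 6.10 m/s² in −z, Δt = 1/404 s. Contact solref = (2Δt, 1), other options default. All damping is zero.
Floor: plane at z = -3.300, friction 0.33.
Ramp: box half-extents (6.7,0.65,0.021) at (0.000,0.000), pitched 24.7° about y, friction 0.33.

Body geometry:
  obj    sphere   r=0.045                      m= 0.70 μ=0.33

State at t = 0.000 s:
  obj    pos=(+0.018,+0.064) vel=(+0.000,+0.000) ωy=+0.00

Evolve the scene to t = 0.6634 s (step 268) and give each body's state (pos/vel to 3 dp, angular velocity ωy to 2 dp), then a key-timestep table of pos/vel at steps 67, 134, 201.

State at t = 0.6634 s:
  obj    pos=(+0.382,-0.103) vel=(+1.097,-0.505) ωy=+26.84

Key-timestep trajectory:
   step    t(s)  obj.x    obj.z    obj.vx   obj.vz 
     67  0.1658   +0.041  +0.054  +0.274  -0.126
    134  0.3317   +0.109  +0.022  +0.549  -0.252
    201  0.4975   +0.223  -0.030  +0.823  -0.379


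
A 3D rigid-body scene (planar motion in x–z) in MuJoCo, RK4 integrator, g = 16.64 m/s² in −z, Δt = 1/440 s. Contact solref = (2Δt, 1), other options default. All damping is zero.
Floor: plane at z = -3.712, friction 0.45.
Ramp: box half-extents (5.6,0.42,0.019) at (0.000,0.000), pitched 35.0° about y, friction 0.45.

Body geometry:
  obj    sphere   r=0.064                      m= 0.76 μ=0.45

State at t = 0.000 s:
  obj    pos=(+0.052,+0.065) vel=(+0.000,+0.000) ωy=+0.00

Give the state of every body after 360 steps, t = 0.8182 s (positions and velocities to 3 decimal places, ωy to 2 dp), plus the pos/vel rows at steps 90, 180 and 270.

State at t = 0.8182 s:
  obj    pos=(+1.921,-1.244) vel=(+4.569,-3.199) ωy=+87.15

Key-timestep trajectory:
   step    t(s)  obj.x    obj.z    obj.vx   obj.vz 
     90  0.2045   +0.169  -0.017  +1.142  -0.800
    180  0.4091   +0.519  -0.262  +2.285  -1.600
    270  0.6136   +1.103  -0.671  +3.427  -2.400


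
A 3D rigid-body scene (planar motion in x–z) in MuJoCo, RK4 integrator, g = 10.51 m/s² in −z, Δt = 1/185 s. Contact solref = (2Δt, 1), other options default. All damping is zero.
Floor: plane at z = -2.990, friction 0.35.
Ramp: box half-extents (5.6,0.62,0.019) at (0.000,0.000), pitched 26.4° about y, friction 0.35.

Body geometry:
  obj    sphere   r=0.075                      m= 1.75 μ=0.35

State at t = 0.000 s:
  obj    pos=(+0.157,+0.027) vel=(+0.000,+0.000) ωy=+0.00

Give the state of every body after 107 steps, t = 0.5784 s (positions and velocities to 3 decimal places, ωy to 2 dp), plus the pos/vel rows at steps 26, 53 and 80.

State at t = 0.5784 s:
  obj    pos=(+0.657,-0.221) vel=(+1.729,-0.858) ωy=+25.73

Key-timestep trajectory:
   step    t(s)  obj.x    obj.z    obj.vx   obj.vz 
     26  0.1405   +0.187  +0.012  +0.420  -0.209
     53  0.2865   +0.280  -0.034  +0.857  -0.425
     80  0.4324   +0.437  -0.112  +1.293  -0.642


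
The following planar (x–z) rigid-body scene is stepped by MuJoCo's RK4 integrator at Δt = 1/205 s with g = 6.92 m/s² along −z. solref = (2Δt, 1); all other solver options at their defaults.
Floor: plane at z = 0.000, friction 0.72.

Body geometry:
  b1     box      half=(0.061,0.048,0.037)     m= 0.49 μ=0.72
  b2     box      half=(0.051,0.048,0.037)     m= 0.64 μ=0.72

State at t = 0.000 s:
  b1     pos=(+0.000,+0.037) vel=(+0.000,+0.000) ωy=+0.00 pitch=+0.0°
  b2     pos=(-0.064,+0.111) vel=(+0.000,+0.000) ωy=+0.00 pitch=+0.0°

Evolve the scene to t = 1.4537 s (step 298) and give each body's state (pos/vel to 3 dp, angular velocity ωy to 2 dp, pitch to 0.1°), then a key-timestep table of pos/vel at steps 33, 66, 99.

State at t = 1.4537 s:
  b1     pos=(+0.000,+0.037) vel=(+0.000,+0.000) ωy=+0.00 pitch=+0.0°
  b2     pos=(-0.110,+0.051) vel=(+0.000,+0.000) ωy=+0.00 pitch=-90.0°

Key-timestep trajectory:
   step    t(s)  b1.x    b1.z    b1.vx   b1.vz   b2.x    b2.z    b2.vx   b2.vz 
     33  0.1610   +0.000  +0.037  +0.000  +0.000   -0.068  +0.110  -0.066  -0.013
     66  0.3220   +0.000  +0.037  +0.000  +0.000   -0.091  +0.096  -0.207  -0.275
     99  0.4829   +0.000  +0.037  +0.000  +0.000   -0.114  +0.054  +0.024  -0.013


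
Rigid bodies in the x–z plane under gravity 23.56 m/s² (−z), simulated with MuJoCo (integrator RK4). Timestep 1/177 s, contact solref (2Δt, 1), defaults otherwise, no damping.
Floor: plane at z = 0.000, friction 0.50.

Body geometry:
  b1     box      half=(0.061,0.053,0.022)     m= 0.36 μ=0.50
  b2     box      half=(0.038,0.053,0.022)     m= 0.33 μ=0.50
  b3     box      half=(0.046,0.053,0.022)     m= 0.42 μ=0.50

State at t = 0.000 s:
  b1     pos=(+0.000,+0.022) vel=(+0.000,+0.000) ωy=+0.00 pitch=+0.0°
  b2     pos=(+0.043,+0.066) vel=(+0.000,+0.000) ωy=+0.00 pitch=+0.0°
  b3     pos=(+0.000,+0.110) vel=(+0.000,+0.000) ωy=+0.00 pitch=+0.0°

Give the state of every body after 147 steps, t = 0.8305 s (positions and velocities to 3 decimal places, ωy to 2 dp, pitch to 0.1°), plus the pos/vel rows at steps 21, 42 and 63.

State at t = 0.8305 s:
  b1     pos=(+0.000,+0.022) vel=(+0.000,+0.000) ωy=+0.00 pitch=+0.0°
  b2     pos=(+0.043,+0.066) vel=(+0.000,+0.000) ωy=+0.00 pitch=+0.0°
  b3     pos=(-0.124,+0.022) vel=(+0.000,+0.000) ωy=+0.00 pitch=+180.0°

Key-timestep trajectory:
   step    t(s)  b1.x    b1.z    b1.vx   b1.vz   b2.x    b2.z    b2.vx   b2.vz   b3.x    b3.z    b3.vx   b3.vz 
     21  0.1186   +0.000  +0.022  +0.000  +0.000   +0.043  +0.066  +0.001  +0.001   -0.016  +0.097  -0.281  -0.513
     42  0.2373   +0.000  +0.022  +0.000  +0.000   +0.043  +0.066  +0.000  +0.000   -0.061  +0.092  -0.344  +0.026
     63  0.3559   +0.000  +0.022  +0.000  +0.000   +0.043  +0.066  +0.000  +0.000   -0.118  +0.033  -0.574  -1.576


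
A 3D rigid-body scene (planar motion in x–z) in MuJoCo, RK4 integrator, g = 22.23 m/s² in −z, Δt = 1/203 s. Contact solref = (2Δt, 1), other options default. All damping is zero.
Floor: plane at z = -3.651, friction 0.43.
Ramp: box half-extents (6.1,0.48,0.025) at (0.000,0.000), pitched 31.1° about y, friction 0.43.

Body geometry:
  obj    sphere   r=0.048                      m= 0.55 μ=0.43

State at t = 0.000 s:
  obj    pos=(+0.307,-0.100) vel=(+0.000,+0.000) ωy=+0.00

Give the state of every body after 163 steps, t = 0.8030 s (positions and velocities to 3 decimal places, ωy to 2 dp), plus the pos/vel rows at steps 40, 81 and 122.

State at t = 0.8030 s:
  obj    pos=(+2.571,-1.466) vel=(+5.639,-3.402) ωy=+137.19

Key-timestep trajectory:
   step    t(s)  obj.x    obj.z    obj.vx   obj.vz 
     40  0.1970   +0.443  -0.182  +1.384  -0.835
     81  0.3990   +0.866  -0.437  +2.802  -1.690
    122  0.6010   +1.575  -0.865  +4.221  -2.546
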